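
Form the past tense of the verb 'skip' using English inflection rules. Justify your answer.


Apply rule: Double final consonant and add -ed. 'skip' becomes 'skipped'.

skipped


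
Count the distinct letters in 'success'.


Unique letters in 'success': {c, e, s, u} = 4 distinct letters.

4


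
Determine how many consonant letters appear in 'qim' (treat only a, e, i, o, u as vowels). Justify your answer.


Consonants in 'qim': q, m = 2 consonants.

2


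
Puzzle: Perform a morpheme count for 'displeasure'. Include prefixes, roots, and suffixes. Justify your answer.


Decomposition: dis- (prefix) + please (root) + -ure (suffix) = 3 morpheme(s)

3 morphemes


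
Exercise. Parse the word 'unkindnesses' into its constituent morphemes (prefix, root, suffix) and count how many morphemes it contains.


Step 1: Identify prefix: 'un' (meaning: not/reverse)
Step 2: Identify root: 'kind'
Step 3: Identify suffix(es): 'ness, es'
Decomposition: un- (prefix: not/reverse) + kind (root) + -ness (suffix: state of) + -es (plural)
Total morphemes: 4

4 morphemes (un- (prefix: not/reverse) + kind (root) + -ness (suffix: state of) + -es (plural))


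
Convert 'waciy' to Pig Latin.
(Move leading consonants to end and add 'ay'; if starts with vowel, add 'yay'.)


'waciy': move consonant cluster 'w' to end and add 'ay': 'aciyway'.

aciyway


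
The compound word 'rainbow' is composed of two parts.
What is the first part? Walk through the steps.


Split 'rainbow' into 'rain' + 'bow'. The first part is 'rain'.

rain


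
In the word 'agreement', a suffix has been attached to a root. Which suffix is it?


The word 'agreement' = 'agree' (root) + '-ment' (suffix). The suffix is '-ment'.

ment


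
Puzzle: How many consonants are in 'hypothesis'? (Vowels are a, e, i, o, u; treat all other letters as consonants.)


Consonants in 'hypothesis': h, y, p, t, h, s, s = 7 consonants.

7


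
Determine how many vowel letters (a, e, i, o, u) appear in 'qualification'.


Vowels in 'qualification': u, a, i, i, a, i, o = 7 vowels.

7


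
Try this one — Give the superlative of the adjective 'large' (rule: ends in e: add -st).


Apply superlative formation (ends in e: add -st): 'large' -> 'largest'.

largest


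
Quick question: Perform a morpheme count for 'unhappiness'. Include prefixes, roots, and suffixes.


Decomposition: un- (prefix) + happy (root) + -ness (suffix) = 3 morpheme(s)

3 morphemes


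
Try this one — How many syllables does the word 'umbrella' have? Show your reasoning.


Break 'umbrella' into syllables: um-brel-la -> um | brel | la = 3 syllables

3 syllables


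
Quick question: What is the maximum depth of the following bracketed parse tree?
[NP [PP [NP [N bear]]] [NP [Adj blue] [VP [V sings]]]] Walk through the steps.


Count bracket nesting levels:
'[' at pos 0: depth = 1
'[' at pos 4: depth = 2
'[' at pos 8: depth = 3
'[' at pos 12: depth = 4
'[' at pos 23: depth = 2
'[' at pos 27: depth = 3
'[' at pos 38: depth = 3
'[' at pos 42: depth = 4
Maximum depth reached: 4

4


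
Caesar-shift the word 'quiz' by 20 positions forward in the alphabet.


Shift each letter by 20: q -> k, u -> o, i -> c, z -> t. Result: 'koct'.

koct


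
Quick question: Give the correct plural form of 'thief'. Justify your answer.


Apply rule: Change -f to -ves. 'thief' becomes 'thieves'.

thieves


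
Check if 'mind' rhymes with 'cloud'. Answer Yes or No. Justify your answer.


Rime (stressed vowel + following sounds) of 'mind': -ind = /aɪnd/
Rime of 'cloud': -oud = /aʊd/
/aɪnd/ and /aʊd/ are different ending sounds, so the words do not rhyme.

No


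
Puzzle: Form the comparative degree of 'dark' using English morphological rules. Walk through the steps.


Apply comparative formation (add -er): 'dark' -> 'darker'.

darker


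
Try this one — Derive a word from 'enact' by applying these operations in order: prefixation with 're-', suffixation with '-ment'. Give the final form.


Step 1: Add prefix 're-' to 'enact' = 'reenact'
Step 2: Add suffix '-ment' to 'reenact' = 'reenactment'

reenactment


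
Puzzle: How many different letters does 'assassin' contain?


Unique letters in 'assassin': {a, i, n, s} = 4 distinct letters.

4


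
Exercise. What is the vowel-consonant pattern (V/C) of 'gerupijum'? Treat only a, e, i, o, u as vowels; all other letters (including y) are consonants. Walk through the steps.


Letter mapping: g = C, e = V, r = C, u = V, p = C, i = V, j = C, u = V, m = C.

CVCVCVCVC


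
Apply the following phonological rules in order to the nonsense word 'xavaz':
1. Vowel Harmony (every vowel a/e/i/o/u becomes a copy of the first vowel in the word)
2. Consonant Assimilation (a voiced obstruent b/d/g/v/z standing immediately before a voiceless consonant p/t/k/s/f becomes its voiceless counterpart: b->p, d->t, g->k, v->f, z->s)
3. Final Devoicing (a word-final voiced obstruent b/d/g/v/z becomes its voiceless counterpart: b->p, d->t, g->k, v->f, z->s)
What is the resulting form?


Starting form: 'xavaz'
Rule 1: Vowel Harmony: all vowels already match. No change.
Rule 2: Consonant Assimilation: no voiced obstruent (b/d/g/v/z) stands immediately before a voiceless consonant (p/t/k/s/f). No change.
Rule 3: Final Devoicing: word-final voiced obstruent 'z' becomes voiceless 's'. 'xavaz' -> 'xavas'
Final form: 'xavas'

xavas


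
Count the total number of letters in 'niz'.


Spell out 'niz' and number each letter: n(1), i(2), z(3). Total: 3 letters.

3


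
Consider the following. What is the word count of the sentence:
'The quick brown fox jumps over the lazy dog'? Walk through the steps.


Split into words: The | quick | brown | fox | jumps | over | the | lazy | dog = 9 words.

9


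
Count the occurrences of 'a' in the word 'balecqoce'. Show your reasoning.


Letter 'a' in 'balecqoce': found at position(s) 2 = 1 occurrence(s).

1


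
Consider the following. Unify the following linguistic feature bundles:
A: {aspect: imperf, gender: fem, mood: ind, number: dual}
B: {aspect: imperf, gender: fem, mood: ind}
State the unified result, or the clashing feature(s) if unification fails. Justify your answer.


Compare features:
aspect: A=imperf vs B=imperf -> unified: imperf
gender: A=fem vs B=fem -> unified: fem
mood: A=ind vs B=ind -> unified: ind
number: A=dual vs B=_ -> unified: dual
No clashes found.

Unified: {aspect: imperf, gender: fem, mood: ind, number: dual}


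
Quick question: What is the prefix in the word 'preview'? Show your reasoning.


The word 'preview' = 'pre' (prefix) + 'view' (root). The prefix is 'pre'.

pre


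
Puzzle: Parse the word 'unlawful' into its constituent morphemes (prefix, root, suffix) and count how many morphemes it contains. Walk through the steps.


Step 1: Identify prefix: 'un' (meaning: not/reverse)
Step 2: Identify root: 'law'
Step 3: Identify suffix(es): 'ful'
Decomposition: un- (prefix: not/reverse) + law (root) + -ful (suffix: full of)
Total morphemes: 3

3 morphemes (un- (prefix: not/reverse) + law (root) + -ful (suffix: full of))


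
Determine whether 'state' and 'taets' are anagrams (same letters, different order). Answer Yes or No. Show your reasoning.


Sorted letters of 'state': 'aestt'
Sorted letters of 'taets': 'aestt'
They match.

Yes


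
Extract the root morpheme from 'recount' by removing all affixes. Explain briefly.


Remove prefix 're' from 'recount' to get root 'count'.

count


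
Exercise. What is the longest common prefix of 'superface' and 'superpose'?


Compare from the start: 5 characters match: 'super'. Mismatch at position 6: 'f' vs 'p'.

super


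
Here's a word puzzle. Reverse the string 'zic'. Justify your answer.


Reverse 'zic' character by character: 'ciz'.

ciz


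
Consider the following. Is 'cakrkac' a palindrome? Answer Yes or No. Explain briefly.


Forward: 'cakrkac'
Reversed: 'cakrkac'
They are identical.

Yes


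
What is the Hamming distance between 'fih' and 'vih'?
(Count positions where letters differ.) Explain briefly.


Alignment:
Position 1: 'f' vs 'v' = DIFFER
Position 2: 'i' vs 'i' = match
Position 3: 'h' vs 'h' = match
Total differences: 1

1


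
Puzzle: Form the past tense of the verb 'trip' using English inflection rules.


Apply rule: Double final consonant and add -ed. 'trip' becomes 'tripped'.

tripped


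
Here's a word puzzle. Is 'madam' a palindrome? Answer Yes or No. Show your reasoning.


Forward: 'madam'
Reversed: 'madam'
They are identical.

Yes


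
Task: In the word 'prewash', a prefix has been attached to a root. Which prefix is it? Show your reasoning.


The word 'prewash' = 'pre' (prefix) + 'wash' (root). The prefix is 'pre'.

pre


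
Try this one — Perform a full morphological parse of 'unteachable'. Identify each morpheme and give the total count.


Step 1: Identify prefix: 'un' (meaning: not/reverse)
Step 2: Identify root: 'teach'
Step 3: Identify suffix(es): 'able'
Decomposition: un- (prefix: not/reverse) + teach (root) + -able (suffix: capable of)
Total morphemes: 3

3 morphemes (un- (prefix: not/reverse) + teach (root) + -able (suffix: capable of))


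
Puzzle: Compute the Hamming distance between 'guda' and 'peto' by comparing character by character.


Alignment:
Position 1: 'g' vs 'p' = DIFFER
Position 2: 'u' vs 'e' = DIFFER
Position 3: 'd' vs 't' = DIFFER
Position 4: 'a' vs 'o' = DIFFER
Total differences: 4

4


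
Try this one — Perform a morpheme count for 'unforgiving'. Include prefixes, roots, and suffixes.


Decomposition: un- (prefix) + forgive (root) + -ing (suffix) = 3 morpheme(s)

3 morphemes


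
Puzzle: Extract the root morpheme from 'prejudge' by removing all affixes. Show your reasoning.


Remove prefix 'pre' from 'prejudge' to get root 'judge'.

judge


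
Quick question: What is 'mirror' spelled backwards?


Reverse 'mirror' character by character: 'rorrim'.

rorrim


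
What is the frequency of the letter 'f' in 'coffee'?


Letter 'f' in 'coffee': found at position(s) 3, 4 = 2 occurrence(s).

2


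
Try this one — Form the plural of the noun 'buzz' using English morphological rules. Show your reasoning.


Apply rule: Add -es (sibilant/fricative ending). 'buzz' becomes 'buzzes'.

buzzes


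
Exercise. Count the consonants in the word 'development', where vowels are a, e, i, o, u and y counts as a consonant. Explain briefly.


Consonants in 'development': d, v, l, p, m, n, t = 7 consonants.

7


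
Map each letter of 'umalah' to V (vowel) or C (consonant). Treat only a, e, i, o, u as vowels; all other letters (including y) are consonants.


Letter mapping: u = V, m = C, a = V, l = C, a = V, h = C.

VCVCVC


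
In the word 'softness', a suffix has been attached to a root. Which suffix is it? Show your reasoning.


The word 'softness' = 'soft' (root) + '-ness' (suffix). The suffix is '-ness'.

ness


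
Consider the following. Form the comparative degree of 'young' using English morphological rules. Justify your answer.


Apply comparative formation (add -er): 'young' -> 'younger'.

younger


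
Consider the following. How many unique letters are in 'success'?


Unique letters in 'success': {c, e, s, u} = 4 distinct letters.

4


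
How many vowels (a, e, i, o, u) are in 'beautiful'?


Vowels in 'beautiful': e, a, u, i, u = 5 vowels.

5


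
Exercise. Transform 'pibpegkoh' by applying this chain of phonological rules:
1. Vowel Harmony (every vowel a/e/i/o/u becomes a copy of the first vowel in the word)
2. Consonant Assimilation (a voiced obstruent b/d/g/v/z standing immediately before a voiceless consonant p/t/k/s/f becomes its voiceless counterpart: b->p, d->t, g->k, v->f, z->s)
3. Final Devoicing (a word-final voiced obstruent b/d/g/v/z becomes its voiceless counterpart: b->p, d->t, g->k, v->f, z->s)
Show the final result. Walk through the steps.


Starting form: 'pibpegkoh'
Rule 1: Vowel Harmony: all vowels become 'i' (matching first vowel). 'pibpegkoh' -> 'pibpigkih'
Rule 2: Consonant Assimilation: voiced obstruent before voiceless consonant becomes voiceless ('bp' -> 'pp', 'gk' -> 'kk'). 'pibpigkih' -> 'pippikkih'
Rule 3: Final Devoicing: final consonant 'h' is not one of the voiced obstruents b/d/g/v/z. No change.
Final form: 'pippikkih'

pippikkih


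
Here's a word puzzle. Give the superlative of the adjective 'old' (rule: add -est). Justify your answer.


Apply superlative formation (add -est): 'old' -> 'oldest'.

oldest


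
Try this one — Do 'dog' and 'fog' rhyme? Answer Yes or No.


Rime (stressed vowel + following sounds) of 'dog': -og = /ɒg/
Rime of 'fog': -og = /ɒg/
/ɒg/ and /ɒg/ are the same ending sound, so the words rhyme.

Yes


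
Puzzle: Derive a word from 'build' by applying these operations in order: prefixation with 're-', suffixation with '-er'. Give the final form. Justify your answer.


Step 1: Add prefix 're-' to 'build' = 'rebuild'
Step 2: Add suffix '-er' to 'rebuild' = 'rebuilder'

rebuilder


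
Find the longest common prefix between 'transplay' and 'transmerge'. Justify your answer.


Compare from the start: 5 characters match: 'trans'. Mismatch at position 6: 'p' vs 'm'.

trans


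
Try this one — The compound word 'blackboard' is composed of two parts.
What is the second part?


Split 'blackboard' into 'black' + 'board'. The second part is 'board'.

board


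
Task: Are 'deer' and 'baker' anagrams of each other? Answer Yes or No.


Sorted letters of 'deer': 'deer'
Sorted letters of 'baker': 'abekr'
They do not match.

No


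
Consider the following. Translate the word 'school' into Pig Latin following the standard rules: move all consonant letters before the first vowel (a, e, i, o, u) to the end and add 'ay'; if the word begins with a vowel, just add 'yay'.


'school': move consonant cluster 'sch' to end and add 'ay': 'oolschay'.

oolschay


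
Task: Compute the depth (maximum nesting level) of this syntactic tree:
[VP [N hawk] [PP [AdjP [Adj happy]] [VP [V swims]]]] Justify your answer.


Count bracket nesting levels:
'[' at pos 0: depth = 1
'[' at pos 4: depth = 2
'[' at pos 13: depth = 2
'[' at pos 17: depth = 3
'[' at pos 23: depth = 4
'[' at pos 36: depth = 3
'[' at pos 40: depth = 4
Maximum depth reached: 4

4


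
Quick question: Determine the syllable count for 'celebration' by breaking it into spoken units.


Break 'celebration' into syllables: cel-e-bra-tion -> cel | e | bra | tion = 4 syllables

4 syllables


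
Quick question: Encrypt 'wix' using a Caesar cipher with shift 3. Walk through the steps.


Shift each letter by 3: w -> z, i -> l, x -> a. Result: 'zla'.

zla


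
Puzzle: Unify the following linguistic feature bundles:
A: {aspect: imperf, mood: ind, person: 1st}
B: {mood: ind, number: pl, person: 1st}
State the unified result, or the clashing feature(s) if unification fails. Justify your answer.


Compare features:
aspect: A=imperf vs B=_ -> unified: imperf
mood: A=ind vs B=ind -> unified: ind
number: A=_ vs B=pl -> unified: pl
person: A=1st vs B=1st -> unified: 1st
No clashes found.

Unified: {aspect: imperf, mood: ind, number: pl, person: 1st}


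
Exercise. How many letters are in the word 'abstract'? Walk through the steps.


Spell out 'abstract' and number each letter: a(1), b(2), s(3), t(4), r(5), a(6), c(7), t(8). Total: 8 letters.

8


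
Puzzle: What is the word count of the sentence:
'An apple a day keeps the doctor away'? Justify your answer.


Split into words: An | apple | a | day | keeps | the | doctor | away = 8 words.

8


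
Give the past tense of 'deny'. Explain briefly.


Apply rule: Change -y to -ied. 'deny' becomes 'denied'.

denied


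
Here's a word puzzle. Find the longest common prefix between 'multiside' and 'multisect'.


Compare from the start: 6 characters match: 'multis'. Mismatch at position 7: 'i' vs 'e'.

multis


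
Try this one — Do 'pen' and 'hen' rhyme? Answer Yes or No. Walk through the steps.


Rime (stressed vowel + following sounds) of 'pen': -en = /ɛn/
Rime of 'hen': -en = /ɛn/
/ɛn/ and /ɛn/ are the same ending sound, so the words rhyme.

Yes


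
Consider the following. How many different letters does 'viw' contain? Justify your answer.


Unique letters in 'viw': {i, v, w} = 3 distinct letters.

3


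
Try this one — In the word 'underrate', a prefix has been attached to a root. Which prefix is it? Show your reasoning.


The word 'underrate' = 'under' (prefix) + 'rate' (root). The prefix is 'under'.

under


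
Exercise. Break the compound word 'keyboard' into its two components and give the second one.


Split 'keyboard' into 'key' + 'board'. The second part is 'board'.

board


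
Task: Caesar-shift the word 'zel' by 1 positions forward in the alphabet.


Shift each letter by 1: z -> a, e -> f, l -> m. Result: 'afm'.

afm


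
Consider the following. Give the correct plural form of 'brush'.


Apply rule: Add -es (sibilant/fricative ending). 'brush' becomes 'brushes'.

brushes


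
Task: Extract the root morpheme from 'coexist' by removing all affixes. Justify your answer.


Remove prefix 'co' from 'coexist' to get root 'exist'.

exist


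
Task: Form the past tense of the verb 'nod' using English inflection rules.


Apply rule: Double final consonant and add -ed. 'nod' becomes 'nodded'.

nodded


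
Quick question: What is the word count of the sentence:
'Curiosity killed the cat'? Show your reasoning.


Split into words: Curiosity | killed | the | cat = 4 words.

4


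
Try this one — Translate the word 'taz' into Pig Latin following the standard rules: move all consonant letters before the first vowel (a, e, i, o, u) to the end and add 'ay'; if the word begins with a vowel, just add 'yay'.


'taz': move consonant cluster 't' to end and add 'ay': 'aztay'.

aztay


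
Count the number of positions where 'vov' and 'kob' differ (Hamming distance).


Alignment:
Position 1: 'v' vs 'k' = DIFFER
Position 2: 'o' vs 'o' = match
Position 3: 'v' vs 'b' = DIFFER
Total differences: 2

2


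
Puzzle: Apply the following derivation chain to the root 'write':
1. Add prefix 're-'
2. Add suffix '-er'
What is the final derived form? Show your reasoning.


Step 1: Add prefix 're-' to 'write' = 'rewrite'
Step 2: Add suffix '-er' to 'rewrite' = 'rewriter'

rewriter


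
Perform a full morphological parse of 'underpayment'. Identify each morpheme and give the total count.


Step 1: Identify prefix: 'under' (meaning: beneath/insufficient)
Step 2: Identify root: 'pay'
Step 3: Identify suffix(es): 'ment'
Decomposition: under- (prefix: beneath/insufficient) + pay (root) + -ment (suffix: action/result)
Total morphemes: 3

3 morphemes (under- (prefix: beneath/insufficient) + pay (root) + -ment (suffix: action/result))


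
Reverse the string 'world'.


Reverse 'world' character by character: 'dlrow'.

dlrow


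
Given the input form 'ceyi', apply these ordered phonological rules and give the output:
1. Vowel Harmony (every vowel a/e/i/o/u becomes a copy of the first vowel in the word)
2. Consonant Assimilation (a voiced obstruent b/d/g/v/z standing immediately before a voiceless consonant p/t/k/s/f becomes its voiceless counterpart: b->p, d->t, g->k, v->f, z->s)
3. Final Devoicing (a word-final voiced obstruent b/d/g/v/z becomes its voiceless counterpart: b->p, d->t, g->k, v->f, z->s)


Starting form: 'ceyi'
Rule 1: Vowel Harmony: all vowels become 'e' (matching first vowel). 'ceyi' -> 'ceye'
Rule 2: Consonant Assimilation: no voiced obstruent (b/d/g/v/z) stands immediately before a voiceless consonant (p/t/k/s/f). No change.
Rule 3: Final Devoicing: the word ends in the vowel 'e', not a consonant. No change.
Final form: 'ceye'

ceye


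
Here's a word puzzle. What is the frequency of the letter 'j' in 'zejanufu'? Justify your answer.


Letter 'j' in 'zejanufu': found at position(s) 3 = 1 occurrence(s).

1


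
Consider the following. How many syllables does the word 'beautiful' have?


Break 'beautiful' into syllables: beau-ti-ful -> beau | ti | ful = 3 syllables

3 syllables


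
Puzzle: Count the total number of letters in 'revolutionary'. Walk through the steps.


Spell out 'revolutionary' and number each letter: r(1), e(2), v(3), o(4), l(5), u(6), t(7), i(8), o(9), n(10), a(11), r(12), y(13). Total: 13 letters.

13


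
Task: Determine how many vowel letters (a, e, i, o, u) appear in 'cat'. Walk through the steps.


Vowels in 'cat': a = 1 vowels.

1


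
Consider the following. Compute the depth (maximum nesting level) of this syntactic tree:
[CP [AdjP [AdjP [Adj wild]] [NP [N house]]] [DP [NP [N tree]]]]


Count bracket nesting levels:
'[' at pos 0: depth = 1
'[' at pos 4: depth = 2
'[' at pos 10: depth = 3
'[' at pos 16: depth = 4
'[' at pos 28: depth = 3
'[' at pos 32: depth = 4
'[' at pos 44: depth = 2
'[' at pos 48: depth = 3
'[' at pos 52: depth = 4
Maximum depth reached: 4

4


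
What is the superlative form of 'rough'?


Apply superlative formation (add -est): 'rough' -> 'roughest'.

roughest


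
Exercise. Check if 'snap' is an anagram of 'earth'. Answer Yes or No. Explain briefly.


Sorted letters of 'snap': 'anps'
Sorted letters of 'earth': 'aehrt'
They do not match.

No


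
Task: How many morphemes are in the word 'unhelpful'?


Decomposition: un- (prefix) + help (root) + -ful (suffix) = 3 morpheme(s)

3 morphemes


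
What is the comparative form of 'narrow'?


Apply comparative formation (add -er): 'narrow' -> 'narrower'.

narrower


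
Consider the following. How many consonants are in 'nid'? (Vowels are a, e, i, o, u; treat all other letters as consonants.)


Consonants in 'nid': n, d = 2 consonants.

2


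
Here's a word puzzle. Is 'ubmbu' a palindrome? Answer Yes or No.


Forward: 'ubmbu'
Reversed: 'ubmbu'
They are identical.

Yes


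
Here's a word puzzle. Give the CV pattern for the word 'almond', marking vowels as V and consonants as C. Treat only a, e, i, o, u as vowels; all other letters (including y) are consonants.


Letter mapping: a = V, l = C, m = C, o = V, n = C, d = C.

VCCVCC


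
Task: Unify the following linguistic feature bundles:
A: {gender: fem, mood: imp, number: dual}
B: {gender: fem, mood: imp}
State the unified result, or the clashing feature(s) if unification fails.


Compare features:
gender: A=fem vs B=fem -> unified: fem
mood: A=imp vs B=imp -> unified: imp
number: A=dual vs B=_ -> unified: dual
No clashes found.

Unified: {gender: fem, mood: imp, number: dual}


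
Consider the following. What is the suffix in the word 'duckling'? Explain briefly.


The word 'duckling' = 'duck' (root) + '-ling' (suffix). The suffix is '-ling'.

ling


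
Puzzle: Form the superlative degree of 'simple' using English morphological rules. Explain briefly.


Apply superlative formation (ends in e: add -st): 'simple' -> 'simplest'.

simplest


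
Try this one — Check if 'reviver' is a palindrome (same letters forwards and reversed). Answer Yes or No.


Forward: 'reviver'
Reversed: 'reviver'
They are identical.

Yes


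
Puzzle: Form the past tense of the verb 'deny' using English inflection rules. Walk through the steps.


Apply rule: Change -y to -ied. 'deny' becomes 'denied'.

denied


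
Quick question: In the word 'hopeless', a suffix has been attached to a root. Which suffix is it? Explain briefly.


The word 'hopeless' = 'hope' (root) + '-less' (suffix). The suffix is '-less'.

less


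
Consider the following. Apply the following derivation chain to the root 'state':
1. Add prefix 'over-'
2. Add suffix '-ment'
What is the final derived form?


Step 1: Add prefix 'over-' to 'state' = 'overstate'
Step 2: Add suffix '-ment' to 'overstate' = 'overstatement'

overstatement


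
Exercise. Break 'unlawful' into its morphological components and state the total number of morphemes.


Step 1: Identify prefix: 'un' (meaning: not/reverse)
Step 2: Identify root: 'law'
Step 3: Identify suffix(es): 'ful'
Decomposition: un- (prefix: not/reverse) + law (root) + -ful (suffix: full of)
Total morphemes: 3

3 morphemes (un- (prefix: not/reverse) + law (root) + -ful (suffix: full of))


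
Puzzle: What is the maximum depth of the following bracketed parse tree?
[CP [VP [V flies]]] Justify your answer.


Count bracket nesting levels:
'[' at pos 0: depth = 1
'[' at pos 4: depth = 2
'[' at pos 8: depth = 3
Maximum depth reached: 3

3


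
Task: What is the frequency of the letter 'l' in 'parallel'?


Letter 'l' in 'parallel': found at position(s) 5, 6, 8 = 3 occurrence(s).

3


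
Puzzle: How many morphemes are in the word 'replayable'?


Decomposition: re- (prefix) + play (root) + -able (suffix) = 3 morpheme(s)

3 morphemes


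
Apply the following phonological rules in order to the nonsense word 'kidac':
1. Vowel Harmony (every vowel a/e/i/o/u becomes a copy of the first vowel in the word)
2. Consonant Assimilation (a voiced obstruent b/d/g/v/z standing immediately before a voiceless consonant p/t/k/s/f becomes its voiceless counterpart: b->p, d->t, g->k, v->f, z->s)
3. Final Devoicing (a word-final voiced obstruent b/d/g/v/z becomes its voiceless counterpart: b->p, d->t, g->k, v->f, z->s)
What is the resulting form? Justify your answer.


Starting form: 'kidac'
Rule 1: Vowel Harmony: all vowels become 'i' (matching first vowel). 'kidac' -> 'kidic'
Rule 2: Consonant Assimilation: no voiced obstruent (b/d/g/v/z) stands immediately before a voiceless consonant (p/t/k/s/f). No change.
Rule 3: Final Devoicing: final consonant 'c' is not one of the voiced obstruents b/d/g/v/z. No change.
Final form: 'kidic'

kidic


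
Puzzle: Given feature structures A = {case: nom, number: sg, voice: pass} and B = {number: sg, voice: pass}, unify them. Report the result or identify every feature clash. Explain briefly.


Compare features:
case: A=nom vs B=_ -> unified: nom
number: A=sg vs B=sg -> unified: sg
voice: A=pass vs B=pass -> unified: pass
No clashes found.

Unified: {case: nom, number: sg, voice: pass}


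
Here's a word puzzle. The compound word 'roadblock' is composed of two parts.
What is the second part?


Split 'roadblock' into 'road' + 'block'. The second part is 'block'.

block


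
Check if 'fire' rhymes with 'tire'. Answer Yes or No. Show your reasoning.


Rime (stressed vowel + following sounds) of 'fire': -ire = /aɪər/
Rime of 'tire': -ire = /aɪər/
/aɪər/ and /aɪər/ are the same ending sound, so the words rhyme.

Yes


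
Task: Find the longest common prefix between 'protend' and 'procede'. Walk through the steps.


Compare from the start: 3 characters match: 'pro'. Mismatch at position 4: 't' vs 'c'.

pro


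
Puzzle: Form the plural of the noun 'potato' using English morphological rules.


Apply rule: Add -es (consonant + o). 'potato' becomes 'potatoes'.

potatoes


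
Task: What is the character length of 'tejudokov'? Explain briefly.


Spell out 'tejudokov' and number each letter: t(1), e(2), j(3), u(4), d(5), o(6), k(7), o(8), v(9). Total: 9 letters.

9


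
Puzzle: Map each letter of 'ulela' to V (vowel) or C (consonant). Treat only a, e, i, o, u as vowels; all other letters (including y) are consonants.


Letter mapping: u = V, l = C, e = V, l = C, a = V.

VCVCV


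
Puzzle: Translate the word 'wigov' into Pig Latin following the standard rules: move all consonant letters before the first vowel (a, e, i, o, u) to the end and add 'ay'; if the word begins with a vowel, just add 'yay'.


'wigov': move consonant cluster 'w' to end and add 'ay': 'igovway'.

igovway


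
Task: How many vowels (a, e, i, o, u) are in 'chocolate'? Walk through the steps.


Vowels in 'chocolate': o, o, a, e = 4 vowels.

4


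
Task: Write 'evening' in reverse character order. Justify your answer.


Reverse 'evening' character by character: 'gnineve'.

gnineve


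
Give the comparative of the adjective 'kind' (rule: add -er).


Apply comparative formation (add -er): 'kind' -> 'kinder'.

kinder


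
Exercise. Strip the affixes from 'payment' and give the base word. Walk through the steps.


Remove suffix '-ment' from 'payment' to get root 'pay'.

pay


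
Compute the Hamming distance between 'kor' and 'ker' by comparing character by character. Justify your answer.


Alignment:
Position 1: 'k' vs 'k' = match
Position 2: 'o' vs 'e' = DIFFER
Position 3: 'r' vs 'r' = match
Total differences: 1

1


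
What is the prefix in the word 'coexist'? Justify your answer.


The word 'coexist' = 'co' (prefix) + 'exist' (root). The prefix is 'co'.

co


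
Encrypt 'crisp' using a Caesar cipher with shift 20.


Shift each letter by 20: c -> w, r -> l, i -> c, s -> m, p -> j. Result: 'wlcmj'.

wlcmj


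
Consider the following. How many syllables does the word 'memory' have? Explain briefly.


Break 'memory' into syllables: mem-o-ry -> mem | o | ry = 3 syllables

3 syllables


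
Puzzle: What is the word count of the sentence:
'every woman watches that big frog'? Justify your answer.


Split into words: every | woman | watches | that | big | frog = 6 words.

6


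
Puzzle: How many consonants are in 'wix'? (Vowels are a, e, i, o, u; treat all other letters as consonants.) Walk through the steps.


Consonants in 'wix': w, x = 2 consonants.

2


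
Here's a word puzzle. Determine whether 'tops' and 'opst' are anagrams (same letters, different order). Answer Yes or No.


Sorted letters of 'tops': 'opst'
Sorted letters of 'opst': 'opst'
They match.

Yes


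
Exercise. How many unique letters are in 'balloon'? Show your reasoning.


Unique letters in 'balloon': {a, b, l, n, o} = 5 distinct letters.

5


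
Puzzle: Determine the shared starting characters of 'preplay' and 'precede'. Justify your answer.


Compare from the start: 3 characters match: 'pre'. Mismatch at position 4: 'p' vs 'c'.

pre


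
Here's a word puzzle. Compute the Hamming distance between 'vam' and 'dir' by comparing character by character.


Alignment:
Position 1: 'v' vs 'd' = DIFFER
Position 2: 'a' vs 'i' = DIFFER
Position 3: 'm' vs 'r' = DIFFER
Total differences: 3

3


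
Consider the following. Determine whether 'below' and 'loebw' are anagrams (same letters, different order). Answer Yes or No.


Sorted letters of 'below': 'below'
Sorted letters of 'loebw': 'below'
They match.

Yes


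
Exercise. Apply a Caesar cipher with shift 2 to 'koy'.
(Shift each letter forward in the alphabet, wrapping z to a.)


Shift each letter by 2: k -> m, o -> q, y -> a. Result: 'mqa'.

mqa


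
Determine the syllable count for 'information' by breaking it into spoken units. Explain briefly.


Break 'information' into syllables: in-for-ma-tion -> in | for | ma | tion = 4 syllables

4 syllables


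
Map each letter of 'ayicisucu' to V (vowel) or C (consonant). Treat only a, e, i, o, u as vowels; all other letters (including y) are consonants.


Letter mapping: a = V, y = C, i = V, c = C, i = V, s = C, u = V, c = C, u = V.

VCVCVCVCV


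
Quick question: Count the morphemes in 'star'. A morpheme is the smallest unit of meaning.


Decomposition: star (free morpheme) = 1 morpheme(s)

1 morphemes


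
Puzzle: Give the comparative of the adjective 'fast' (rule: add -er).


Apply comparative formation (add -er): 'fast' -> 'faster'.

faster


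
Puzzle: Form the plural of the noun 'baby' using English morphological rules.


Apply rule: Change -y to -ies (consonant + y). 'baby' becomes 'babies'.

babies


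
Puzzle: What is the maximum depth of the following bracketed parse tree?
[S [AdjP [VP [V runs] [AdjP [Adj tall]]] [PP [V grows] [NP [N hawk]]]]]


Count bracket nesting levels:
'[' at pos 0: depth = 1
'[' at pos 3: depth = 2
'[' at pos 9: depth = 3
'[' at pos 13: depth = 4
'[' at pos 22: depth = 4
'[' at pos 28: depth = 5
'[' at pos 41: depth = 3
'[' at pos 45: depth = 4
'[' at pos 55: depth = 4
'[' at pos 59: depth = 5
Maximum depth reached: 5

5


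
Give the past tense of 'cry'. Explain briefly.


Apply rule: Change -y to -ied. 'cry' becomes 'cried'.

cried


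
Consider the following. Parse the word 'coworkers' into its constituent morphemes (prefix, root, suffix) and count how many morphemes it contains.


Step 1: Identify prefix: 'co' (meaning: together)
Step 2: Identify root: 'work'
Step 3: Identify suffix(es): 'er, s'
Decomposition: co- (prefix: together) + work (root) + -er (suffix: one who) + -s (plural)
Total morphemes: 4

4 morphemes (co- (prefix: together) + work (root) + -er (suffix: one who) + -s (plural))


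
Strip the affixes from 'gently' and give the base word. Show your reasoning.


Remove suffix '-ly' from 'gently' to get root 'gentle'.

gentle


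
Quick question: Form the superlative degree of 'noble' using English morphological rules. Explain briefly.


Apply superlative formation (ends in e: add -st): 'noble' -> 'noblest'.

noblest


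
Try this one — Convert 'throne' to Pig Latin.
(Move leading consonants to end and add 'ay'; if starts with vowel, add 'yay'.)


'throne': move consonant cluster 'thr' to end and add 'ay': 'onethray'.

onethray


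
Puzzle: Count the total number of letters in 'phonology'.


Spell out 'phonology' and number each letter: p(1), h(2), o(3), n(4), o(5), l(6), o(7), g(8), y(9). Total: 9 letters.

9


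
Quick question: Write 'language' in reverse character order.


Reverse 'language' character by character: 'egaugnal'.

egaugnal


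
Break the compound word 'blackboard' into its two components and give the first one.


Split 'blackboard' into 'black' + 'board'. The first part is 'black'.

black


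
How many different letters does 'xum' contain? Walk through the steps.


Unique letters in 'xum': {m, u, x} = 3 distinct letters.

3


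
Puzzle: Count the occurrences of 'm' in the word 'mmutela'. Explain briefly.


Letter 'm' in 'mmutela': found at position(s) 1, 2 = 2 occurrence(s).

2


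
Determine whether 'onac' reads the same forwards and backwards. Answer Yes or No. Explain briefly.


Forward: 'onac'
Reversed: 'cano'
They differ.

No


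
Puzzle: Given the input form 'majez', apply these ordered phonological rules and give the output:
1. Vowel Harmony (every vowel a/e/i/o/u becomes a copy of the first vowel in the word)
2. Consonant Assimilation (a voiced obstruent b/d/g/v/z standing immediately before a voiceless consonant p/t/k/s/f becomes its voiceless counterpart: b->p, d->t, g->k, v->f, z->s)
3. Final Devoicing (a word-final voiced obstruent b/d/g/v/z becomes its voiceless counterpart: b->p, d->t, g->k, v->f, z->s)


Starting form: 'majez'
Rule 1: Vowel Harmony: all vowels become 'a' (matching first vowel). 'majez' -> 'majaz'
Rule 2: Consonant Assimilation: no voiced obstruent (b/d/g/v/z) stands immediately before a voiceless consonant (p/t/k/s/f). No change.
Rule 3: Final Devoicing: word-final voiced obstruent 'z' becomes voiceless 's'. 'majaz' -> 'majas'
Final form: 'majas'

majas


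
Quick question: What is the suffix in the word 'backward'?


The word 'backward' = 'back' (root) + '-ward' (suffix). The suffix is '-ward'.

ward


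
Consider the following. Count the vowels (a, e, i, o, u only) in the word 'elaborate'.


Vowels in 'elaborate': e, a, o, a, e = 5 vowels.

5


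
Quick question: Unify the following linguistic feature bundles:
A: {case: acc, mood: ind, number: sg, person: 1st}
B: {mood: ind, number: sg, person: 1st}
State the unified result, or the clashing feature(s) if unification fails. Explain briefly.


Compare features:
case: A=acc vs B=_ -> unified: acc
mood: A=ind vs B=ind -> unified: ind
number: A=sg vs B=sg -> unified: sg
person: A=1st vs B=1st -> unified: 1st
No clashes found.

Unified: {case: acc, mood: ind, number: sg, person: 1st}


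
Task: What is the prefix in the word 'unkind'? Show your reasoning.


The word 'unkind' = 'un' (prefix) + 'kind' (root). The prefix is 'un'.

un


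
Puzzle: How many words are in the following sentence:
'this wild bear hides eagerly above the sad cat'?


Split into words: this | wild | bear | hides | eagerly | above | the | sad | cat = 9 words.

9


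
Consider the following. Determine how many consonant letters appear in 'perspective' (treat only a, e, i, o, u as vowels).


Consonants in 'perspective': p, r, s, p, c, t, v = 7 consonants.

7


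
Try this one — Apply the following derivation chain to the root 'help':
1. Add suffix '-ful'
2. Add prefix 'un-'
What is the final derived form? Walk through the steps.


Step 1: Add suffix '-ful' to 'help' = 'helpful'
Step 2: Add prefix 'un-' to 'helpful' = 'unhelpful'

unhelpful


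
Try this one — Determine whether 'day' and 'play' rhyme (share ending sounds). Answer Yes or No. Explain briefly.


Rime (stressed vowel + following sounds) of 'day': -ay = /eɪ/
Rime of 'play': -ay = /eɪ/
/eɪ/ and /eɪ/ are the same ending sound, so the words rhyme.

Yes


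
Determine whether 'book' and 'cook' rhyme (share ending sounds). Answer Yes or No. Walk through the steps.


Rime (stressed vowel + following sounds) of 'book': -ook = /ʊk/
Rime of 'cook': -ook = /ʊk/
/ʊk/ and /ʊk/ are the same ending sound, so the words rhyme.

Yes


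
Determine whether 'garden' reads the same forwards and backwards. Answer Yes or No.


Forward: 'garden'
Reversed: 'nedrag'
They differ.

No


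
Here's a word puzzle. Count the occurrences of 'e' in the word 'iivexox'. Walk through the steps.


Letter 'e' in 'iivexox': found at position(s) 4 = 1 occurrence(s).

1


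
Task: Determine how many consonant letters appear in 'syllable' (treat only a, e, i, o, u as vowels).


Consonants in 'syllable': s, y, l, l, b, l = 6 consonants.

6


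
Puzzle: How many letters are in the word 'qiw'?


Spell out 'qiw' and number each letter: q(1), i(2), w(3). Total: 3 letters.

3


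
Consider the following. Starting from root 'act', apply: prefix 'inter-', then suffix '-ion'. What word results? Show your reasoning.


Step 1: Add prefix 'inter-' to 'act' = 'interact'
Step 2: Add suffix '-ion' to 'interact' = 'interaction'

interaction


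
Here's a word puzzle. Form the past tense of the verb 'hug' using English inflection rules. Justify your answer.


Apply rule: Double final consonant and add -ed. 'hug' becomes 'hugged'.

hugged


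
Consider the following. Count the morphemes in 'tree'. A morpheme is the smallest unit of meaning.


Decomposition: tree (free morpheme) = 1 morpheme(s)

1 morphemes


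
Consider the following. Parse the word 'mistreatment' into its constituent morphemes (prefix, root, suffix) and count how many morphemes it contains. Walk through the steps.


Step 1: Identify prefix: 'mis' (meaning: wrongly)
Step 2: Identify root: 'treat'
Step 3: Identify suffix(es): 'ment'
Decomposition: mis- (prefix: wrongly) + treat (root) + -ment (suffix: action/result)
Total morphemes: 3

3 morphemes (mis- (prefix: wrongly) + treat (root) + -ment (suffix: action/result))


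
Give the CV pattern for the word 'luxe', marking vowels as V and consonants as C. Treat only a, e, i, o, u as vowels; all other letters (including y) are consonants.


Letter mapping: l = C, u = V, x = C, e = V.

CVCV


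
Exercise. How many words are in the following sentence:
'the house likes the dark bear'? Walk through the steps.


Split into words: the | house | likes | the | dark | bear = 6 words.

6


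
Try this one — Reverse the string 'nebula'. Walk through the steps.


Reverse 'nebula' character by character: 'aluben'.

aluben
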